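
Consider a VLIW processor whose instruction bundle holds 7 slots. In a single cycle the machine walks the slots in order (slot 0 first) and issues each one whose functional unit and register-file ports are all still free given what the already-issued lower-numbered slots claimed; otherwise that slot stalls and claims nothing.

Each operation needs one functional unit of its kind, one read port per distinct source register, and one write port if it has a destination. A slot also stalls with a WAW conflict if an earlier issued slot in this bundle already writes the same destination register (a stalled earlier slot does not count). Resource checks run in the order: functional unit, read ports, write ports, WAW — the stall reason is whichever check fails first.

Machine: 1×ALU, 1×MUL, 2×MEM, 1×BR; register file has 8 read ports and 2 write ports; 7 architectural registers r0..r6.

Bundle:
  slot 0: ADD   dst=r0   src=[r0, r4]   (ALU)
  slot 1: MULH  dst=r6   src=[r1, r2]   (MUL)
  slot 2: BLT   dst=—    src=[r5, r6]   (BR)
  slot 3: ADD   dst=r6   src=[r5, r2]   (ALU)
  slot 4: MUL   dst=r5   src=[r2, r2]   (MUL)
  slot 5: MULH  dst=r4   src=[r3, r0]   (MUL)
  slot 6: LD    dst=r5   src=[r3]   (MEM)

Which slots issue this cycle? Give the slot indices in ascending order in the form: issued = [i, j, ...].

issued = [0, 1, 2]

slot 0 (ALU): ISSUE — free A0,Mu1,Ld2,B1 rp6 wp1
slot 1 (MUL): ISSUE — free A0,Mu0,Ld2,B1 rp4 wp0
slot 2 (BR): ISSUE — free A0,Mu0,Ld2,B0 rp2 wp0
slot 3 (ALU): stall FU — free A0,Mu0,Ld2,B0 rp2 wp0
slot 4 (MUL): stall FU — free A0,Mu0,Ld2,B0 rp2 wp0
slot 5 (MUL): stall FU — free A0,Mu0,Ld2,B0 rp2 wp0
slot 6 (MEM): stall WR_PORT — free A0,Mu0,Ld2,B0 rp2 wp0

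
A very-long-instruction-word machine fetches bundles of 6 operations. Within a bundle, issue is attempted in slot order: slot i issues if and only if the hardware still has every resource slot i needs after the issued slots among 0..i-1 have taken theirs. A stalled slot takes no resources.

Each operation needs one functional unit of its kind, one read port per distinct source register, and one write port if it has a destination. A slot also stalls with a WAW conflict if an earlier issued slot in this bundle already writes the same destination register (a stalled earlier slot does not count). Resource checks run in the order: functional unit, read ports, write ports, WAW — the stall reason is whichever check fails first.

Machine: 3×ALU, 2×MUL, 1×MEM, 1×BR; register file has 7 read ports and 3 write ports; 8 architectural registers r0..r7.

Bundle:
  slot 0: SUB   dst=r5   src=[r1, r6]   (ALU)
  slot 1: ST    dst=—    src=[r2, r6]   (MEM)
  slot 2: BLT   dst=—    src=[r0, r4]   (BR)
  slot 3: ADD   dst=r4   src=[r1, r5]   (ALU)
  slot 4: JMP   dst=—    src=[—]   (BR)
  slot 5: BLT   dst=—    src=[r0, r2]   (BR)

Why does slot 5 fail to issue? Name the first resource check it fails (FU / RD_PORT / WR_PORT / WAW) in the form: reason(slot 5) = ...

slot 0 (ALU): ISSUE — free A2,Mu2,Ld1,B1 rp5 wp2
slot 1 (MEM): ISSUE — free A2,Mu2,Ld0,B1 rp3 wp2
slot 2 (BR): ISSUE — free A2,Mu2,Ld0,B0 rp1 wp2
slot 3 (ALU): stall RD_PORT — free A2,Mu2,Ld0,B0 rp1 wp2
slot 4 (BR): stall FU — free A2,Mu2,Ld0,B0 rp1 wp2
slot 5 (BR): stall FU — free A2,Mu2,Ld0,B0 rp1 wp2

reason(slot 5) = FU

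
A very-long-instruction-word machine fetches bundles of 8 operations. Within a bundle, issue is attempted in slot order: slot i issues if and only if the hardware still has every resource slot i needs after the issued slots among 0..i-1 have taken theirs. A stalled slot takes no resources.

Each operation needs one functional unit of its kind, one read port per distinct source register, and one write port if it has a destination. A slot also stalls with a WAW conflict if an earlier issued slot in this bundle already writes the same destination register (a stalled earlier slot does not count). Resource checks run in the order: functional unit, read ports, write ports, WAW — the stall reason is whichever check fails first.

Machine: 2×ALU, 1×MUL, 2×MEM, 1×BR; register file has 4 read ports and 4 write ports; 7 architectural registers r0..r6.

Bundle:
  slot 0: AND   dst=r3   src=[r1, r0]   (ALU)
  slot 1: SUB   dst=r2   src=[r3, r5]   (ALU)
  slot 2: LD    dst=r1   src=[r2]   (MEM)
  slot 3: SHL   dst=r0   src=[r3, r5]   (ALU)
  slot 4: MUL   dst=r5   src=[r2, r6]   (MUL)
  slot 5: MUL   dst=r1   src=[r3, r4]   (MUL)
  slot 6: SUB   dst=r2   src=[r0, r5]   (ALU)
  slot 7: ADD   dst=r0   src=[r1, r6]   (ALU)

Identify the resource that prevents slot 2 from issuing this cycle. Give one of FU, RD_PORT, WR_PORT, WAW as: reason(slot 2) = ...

slot 0 (ALU): ISSUE — free A1,Mu1,Ld2,B1 rp2 wp3
slot 1 (ALU): ISSUE — free A0,Mu1,Ld2,B1 rp0 wp2
slot 2 (MEM): stall RD_PORT — free A0,Mu1,Ld2,B1 rp0 wp2
slot 3 (ALU): stall FU — free A0,Mu1,Ld2,B1 rp0 wp2
slot 4 (MUL): stall RD_PORT — free A0,Mu1,Ld2,B1 rp0 wp2
slot 5 (MUL): stall RD_PORT — free A0,Mu1,Ld2,B1 rp0 wp2
slot 6 (ALU): stall FU — free A0,Mu1,Ld2,B1 rp0 wp2
slot 7 (ALU): stall FU — free A0,Mu1,Ld2,B1 rp0 wp2

reason(slot 2) = RD_PORT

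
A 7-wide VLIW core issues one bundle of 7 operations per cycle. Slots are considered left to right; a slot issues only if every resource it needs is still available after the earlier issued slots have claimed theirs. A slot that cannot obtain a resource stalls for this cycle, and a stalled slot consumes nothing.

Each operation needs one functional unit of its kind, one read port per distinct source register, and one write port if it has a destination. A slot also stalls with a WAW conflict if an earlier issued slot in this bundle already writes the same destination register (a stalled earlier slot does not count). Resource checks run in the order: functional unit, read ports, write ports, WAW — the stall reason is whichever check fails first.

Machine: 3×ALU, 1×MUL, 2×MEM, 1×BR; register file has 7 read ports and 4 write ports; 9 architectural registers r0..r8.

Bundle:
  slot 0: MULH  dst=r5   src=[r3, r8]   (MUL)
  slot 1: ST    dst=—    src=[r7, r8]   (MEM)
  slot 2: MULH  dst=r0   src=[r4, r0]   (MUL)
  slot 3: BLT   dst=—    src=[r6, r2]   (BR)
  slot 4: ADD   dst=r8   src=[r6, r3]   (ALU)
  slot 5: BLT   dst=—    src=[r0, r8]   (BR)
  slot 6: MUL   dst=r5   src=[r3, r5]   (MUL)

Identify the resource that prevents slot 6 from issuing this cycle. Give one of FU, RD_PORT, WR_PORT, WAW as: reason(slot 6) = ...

reason(slot 6) = FU

#0 MUL src=r3,r8 dispatched  <A:3 Mu:0 Ld:2 B:1 rd:5 wr:3>
#1 MEM src=r7,r8 dispatched  <A:3 Mu:0 Ld:1 B:1 rd:3 wr:3>
#2 MUL src=r4,r0 held:FU  <A:3 Mu:0 Ld:1 B:1 rd:3 wr:3>
#3 BR src=r6,r2 dispatched  <A:3 Mu:0 Ld:1 B:0 rd:1 wr:3>
#4 ALU src=r6,r3 held:RD_PORT  <A:3 Mu:0 Ld:1 B:0 rd:1 wr:3>
#5 BR src=r0,r8 held:FU  <A:3 Mu:0 Ld:1 B:0 rd:1 wr:3>
#6 MUL src=r3,r5 held:FU  <A:3 Mu:0 Ld:1 B:0 rd:1 wr:3>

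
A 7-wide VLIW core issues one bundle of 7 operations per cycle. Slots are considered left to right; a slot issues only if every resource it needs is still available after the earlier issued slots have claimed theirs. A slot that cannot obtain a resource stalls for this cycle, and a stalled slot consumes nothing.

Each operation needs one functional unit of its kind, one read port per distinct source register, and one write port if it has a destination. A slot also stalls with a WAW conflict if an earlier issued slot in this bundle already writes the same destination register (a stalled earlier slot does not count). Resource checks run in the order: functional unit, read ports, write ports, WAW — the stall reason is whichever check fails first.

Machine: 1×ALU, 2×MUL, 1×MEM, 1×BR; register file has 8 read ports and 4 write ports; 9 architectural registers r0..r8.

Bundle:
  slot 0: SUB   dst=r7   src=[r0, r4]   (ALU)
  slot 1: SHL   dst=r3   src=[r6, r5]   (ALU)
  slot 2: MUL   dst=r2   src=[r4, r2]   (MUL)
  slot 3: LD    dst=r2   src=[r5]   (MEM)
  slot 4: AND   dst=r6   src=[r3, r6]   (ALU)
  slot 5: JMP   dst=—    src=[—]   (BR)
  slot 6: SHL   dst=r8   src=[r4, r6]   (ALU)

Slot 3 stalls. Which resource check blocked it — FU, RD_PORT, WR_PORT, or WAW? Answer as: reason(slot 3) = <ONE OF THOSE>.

reason(slot 3) = WAW

  0. ALU→r7 ⇒ go  {0A/2Mu/1Ld/1B | 6r 3w}
  1. ALU→r3 ⇒ no(FU)  {0A/2Mu/1Ld/1B | 6r 3w}
  2. MUL→r2 ⇒ go  {0A/1Mu/1Ld/1B | 4r 2w}
  3. MEM→r2 ⇒ no(WAW)  {0A/1Mu/1Ld/1B | 4r 2w}
  4. ALU→r6 ⇒ no(FU)  {0A/1Mu/1Ld/1B | 4r 2w}
  5. BR ⇒ go  {0A/1Mu/1Ld/0B | 4r 2w}
  6. ALU→r8 ⇒ no(FU)  {0A/1Mu/1Ld/0B | 4r 2w}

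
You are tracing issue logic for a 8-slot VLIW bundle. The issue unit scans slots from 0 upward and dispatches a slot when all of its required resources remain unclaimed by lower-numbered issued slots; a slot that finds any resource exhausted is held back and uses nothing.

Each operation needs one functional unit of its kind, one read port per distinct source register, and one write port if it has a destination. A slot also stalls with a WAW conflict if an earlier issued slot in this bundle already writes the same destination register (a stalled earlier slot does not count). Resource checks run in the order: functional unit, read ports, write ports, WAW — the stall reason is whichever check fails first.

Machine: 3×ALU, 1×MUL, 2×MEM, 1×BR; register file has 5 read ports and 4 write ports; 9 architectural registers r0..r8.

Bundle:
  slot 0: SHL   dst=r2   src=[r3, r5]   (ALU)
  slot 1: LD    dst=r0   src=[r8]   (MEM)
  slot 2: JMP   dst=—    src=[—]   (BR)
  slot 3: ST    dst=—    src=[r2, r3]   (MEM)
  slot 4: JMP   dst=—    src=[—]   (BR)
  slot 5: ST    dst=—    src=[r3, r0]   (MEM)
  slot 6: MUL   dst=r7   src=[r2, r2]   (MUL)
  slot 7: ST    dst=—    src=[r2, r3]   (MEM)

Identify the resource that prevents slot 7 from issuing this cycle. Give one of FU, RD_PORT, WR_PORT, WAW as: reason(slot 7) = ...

reason(slot 7) = FU

#0 ALU src=r3,r5 dispatched  <A:2 Mu:1 Ld:2 B:1 rd:3 wr:3>
#1 MEM src=r8 dispatched  <A:2 Mu:1 Ld:1 B:1 rd:2 wr:2>
#2 BR src=- dispatched  <A:2 Mu:1 Ld:1 B:0 rd:2 wr:2>
#3 MEM src=r2,r3 dispatched  <A:2 Mu:1 Ld:0 B:0 rd:0 wr:2>
#4 BR src=- held:FU  <A:2 Mu:1 Ld:0 B:0 rd:0 wr:2>
#5 MEM src=r3,r0 held:FU  <A:2 Mu:1 Ld:0 B:0 rd:0 wr:2>
#6 MUL src=r2,r2 held:RD_PORT  <A:2 Mu:1 Ld:0 B:0 rd:0 wr:2>
#7 MEM src=r2,r3 held:FU  <A:2 Mu:1 Ld:0 B:0 rd:0 wr:2>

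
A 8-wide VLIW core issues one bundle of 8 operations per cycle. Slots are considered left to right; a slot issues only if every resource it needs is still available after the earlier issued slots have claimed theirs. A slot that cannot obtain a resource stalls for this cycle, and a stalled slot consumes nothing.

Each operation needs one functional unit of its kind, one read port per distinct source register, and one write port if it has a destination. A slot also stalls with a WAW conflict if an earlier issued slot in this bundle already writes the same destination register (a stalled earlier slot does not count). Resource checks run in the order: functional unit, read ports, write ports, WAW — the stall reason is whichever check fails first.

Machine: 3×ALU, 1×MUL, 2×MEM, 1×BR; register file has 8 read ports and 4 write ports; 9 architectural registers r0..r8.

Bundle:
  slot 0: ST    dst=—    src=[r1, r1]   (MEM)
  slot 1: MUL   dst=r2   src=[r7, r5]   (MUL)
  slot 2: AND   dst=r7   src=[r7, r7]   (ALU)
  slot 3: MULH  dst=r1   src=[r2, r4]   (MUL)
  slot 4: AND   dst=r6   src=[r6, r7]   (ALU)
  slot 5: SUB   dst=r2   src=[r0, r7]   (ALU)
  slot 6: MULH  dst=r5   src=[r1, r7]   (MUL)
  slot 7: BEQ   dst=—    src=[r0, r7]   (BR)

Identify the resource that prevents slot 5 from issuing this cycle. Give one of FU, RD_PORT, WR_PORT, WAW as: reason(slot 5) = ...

  0. MEM ⇒ go  {3A/1Mu/1Ld/1B | 7r 4w}
  1. MUL→r2 ⇒ go  {3A/0Mu/1Ld/1B | 5r 3w}
  2. ALU→r7 ⇒ go  {2A/0Mu/1Ld/1B | 4r 2w}
  3. MUL→r1 ⇒ no(FU)  {2A/0Mu/1Ld/1B | 4r 2w}
  4. ALU→r6 ⇒ go  {1A/0Mu/1Ld/1B | 2r 1w}
  5. ALU→r2 ⇒ no(WAW)  {1A/0Mu/1Ld/1B | 2r 1w}
  6. MUL→r5 ⇒ no(FU)  {1A/0Mu/1Ld/1B | 2r 1w}
  7. BR ⇒ go  {1A/0Mu/1Ld/0B | 0r 1w}

reason(slot 5) = WAW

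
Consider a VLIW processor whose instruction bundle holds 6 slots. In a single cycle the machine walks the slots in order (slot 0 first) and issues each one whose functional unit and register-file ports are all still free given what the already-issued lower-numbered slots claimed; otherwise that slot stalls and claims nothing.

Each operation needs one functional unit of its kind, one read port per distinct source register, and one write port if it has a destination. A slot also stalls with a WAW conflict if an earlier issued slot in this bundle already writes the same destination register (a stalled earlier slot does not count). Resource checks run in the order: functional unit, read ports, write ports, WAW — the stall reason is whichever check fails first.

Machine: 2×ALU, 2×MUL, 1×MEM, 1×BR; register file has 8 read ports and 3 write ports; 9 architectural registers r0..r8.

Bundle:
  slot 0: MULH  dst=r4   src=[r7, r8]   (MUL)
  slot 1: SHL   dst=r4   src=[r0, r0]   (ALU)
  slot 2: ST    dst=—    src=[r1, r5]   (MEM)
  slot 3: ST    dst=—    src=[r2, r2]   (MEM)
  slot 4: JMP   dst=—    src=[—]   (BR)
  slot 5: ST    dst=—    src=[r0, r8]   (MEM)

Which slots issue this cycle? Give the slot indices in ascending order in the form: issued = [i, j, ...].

issued = [0, 2, 4]

[0] MUL needs rd=2 wr=1: ok; after: ALU=2 MUL=1 MEM=1 BR=1, R=6, W=2
[1] ALU needs rd=1 wr=1: WAW; after: ALU=2 MUL=1 MEM=1 BR=1, R=6, W=2
[2] MEM needs rd=2 wr=0: ok; after: ALU=2 MUL=1 MEM=0 BR=1, R=4, W=2
[3] MEM needs rd=1 wr=0: FU; after: ALU=2 MUL=1 MEM=0 BR=1, R=4, W=2
[4] BR needs rd=0 wr=0: ok; after: ALU=2 MUL=1 MEM=0 BR=0, R=4, W=2
[5] MEM needs rd=2 wr=0: FU; after: ALU=2 MUL=1 MEM=0 BR=0, R=4, W=2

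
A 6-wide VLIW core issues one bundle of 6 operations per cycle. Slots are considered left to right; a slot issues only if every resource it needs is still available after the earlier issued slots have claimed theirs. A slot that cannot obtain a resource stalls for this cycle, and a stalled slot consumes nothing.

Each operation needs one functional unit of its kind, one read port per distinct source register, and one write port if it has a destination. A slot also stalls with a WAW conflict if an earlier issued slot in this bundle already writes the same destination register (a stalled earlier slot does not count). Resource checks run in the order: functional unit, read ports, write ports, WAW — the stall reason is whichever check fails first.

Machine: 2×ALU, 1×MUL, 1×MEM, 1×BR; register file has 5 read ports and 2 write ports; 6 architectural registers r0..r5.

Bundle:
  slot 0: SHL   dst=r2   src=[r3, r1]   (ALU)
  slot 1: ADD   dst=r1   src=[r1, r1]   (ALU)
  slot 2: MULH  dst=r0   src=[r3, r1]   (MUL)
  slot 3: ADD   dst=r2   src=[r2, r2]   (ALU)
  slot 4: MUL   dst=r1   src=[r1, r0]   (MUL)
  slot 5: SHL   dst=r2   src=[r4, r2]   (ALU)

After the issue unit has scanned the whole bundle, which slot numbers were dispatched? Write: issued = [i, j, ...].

issued = [0, 1]

slot 0 (ALU): ISSUE — free A1,Mu1,Ld1,B1 rp3 wp1
slot 1 (ALU): ISSUE — free A0,Mu1,Ld1,B1 rp2 wp0
slot 2 (MUL): stall WR_PORT — free A0,Mu1,Ld1,B1 rp2 wp0
slot 3 (ALU): stall FU — free A0,Mu1,Ld1,B1 rp2 wp0
slot 4 (MUL): stall WR_PORT — free A0,Mu1,Ld1,B1 rp2 wp0
slot 5 (ALU): stall FU — free A0,Mu1,Ld1,B1 rp2 wp0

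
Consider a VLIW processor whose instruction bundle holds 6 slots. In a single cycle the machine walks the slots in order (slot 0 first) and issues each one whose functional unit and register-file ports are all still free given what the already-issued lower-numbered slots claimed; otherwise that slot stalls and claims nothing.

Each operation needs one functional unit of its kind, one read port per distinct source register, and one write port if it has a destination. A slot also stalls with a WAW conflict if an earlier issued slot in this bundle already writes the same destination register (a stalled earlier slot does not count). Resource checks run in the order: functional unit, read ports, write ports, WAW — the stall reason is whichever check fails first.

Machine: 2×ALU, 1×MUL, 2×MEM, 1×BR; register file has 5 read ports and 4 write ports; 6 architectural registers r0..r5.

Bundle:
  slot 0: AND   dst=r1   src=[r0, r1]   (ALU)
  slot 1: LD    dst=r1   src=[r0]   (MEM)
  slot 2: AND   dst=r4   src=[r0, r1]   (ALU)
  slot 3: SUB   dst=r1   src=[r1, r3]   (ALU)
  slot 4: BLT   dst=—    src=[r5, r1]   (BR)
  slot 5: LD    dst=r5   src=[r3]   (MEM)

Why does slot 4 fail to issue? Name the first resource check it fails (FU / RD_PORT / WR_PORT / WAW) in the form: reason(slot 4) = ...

reason(slot 4) = RD_PORT

  0. ALU→r1 ⇒ go  {1A/1Mu/2Ld/1B | 3r 3w}
  1. MEM→r1 ⇒ no(WAW)  {1A/1Mu/2Ld/1B | 3r 3w}
  2. ALU→r4 ⇒ go  {0A/1Mu/2Ld/1B | 1r 2w}
  3. ALU→r1 ⇒ no(FU)  {0A/1Mu/2Ld/1B | 1r 2w}
  4. BR ⇒ no(RD_PORT)  {0A/1Mu/2Ld/1B | 1r 2w}
  5. MEM→r5 ⇒ go  {0A/1Mu/1Ld/1B | 0r 1w}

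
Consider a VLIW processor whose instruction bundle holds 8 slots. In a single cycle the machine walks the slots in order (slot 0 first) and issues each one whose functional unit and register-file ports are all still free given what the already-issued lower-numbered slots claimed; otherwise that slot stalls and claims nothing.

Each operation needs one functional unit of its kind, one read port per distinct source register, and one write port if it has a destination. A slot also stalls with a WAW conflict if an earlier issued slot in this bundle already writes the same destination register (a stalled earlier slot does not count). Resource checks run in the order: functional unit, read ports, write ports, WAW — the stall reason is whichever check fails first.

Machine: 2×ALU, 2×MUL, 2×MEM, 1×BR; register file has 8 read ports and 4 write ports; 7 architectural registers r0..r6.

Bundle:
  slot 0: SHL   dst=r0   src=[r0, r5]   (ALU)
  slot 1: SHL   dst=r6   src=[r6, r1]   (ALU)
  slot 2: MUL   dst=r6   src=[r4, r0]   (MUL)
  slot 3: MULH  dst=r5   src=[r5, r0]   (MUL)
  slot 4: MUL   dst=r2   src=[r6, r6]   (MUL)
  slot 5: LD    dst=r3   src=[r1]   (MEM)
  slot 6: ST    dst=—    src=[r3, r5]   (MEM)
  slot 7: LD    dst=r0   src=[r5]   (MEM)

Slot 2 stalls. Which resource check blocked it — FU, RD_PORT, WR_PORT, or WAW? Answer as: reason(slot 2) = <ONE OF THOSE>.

reason(slot 2) = WAW

slot 0 (ALU): ISSUE — free A1,Mu2,Ld2,B1 rp6 wp3
slot 1 (ALU): ISSUE — free A0,Mu2,Ld2,B1 rp4 wp2
slot 2 (MUL): stall WAW — free A0,Mu2,Ld2,B1 rp4 wp2
slot 3 (MUL): ISSUE — free A0,Mu1,Ld2,B1 rp2 wp1
slot 4 (MUL): ISSUE — free A0,Mu0,Ld2,B1 rp1 wp0
slot 5 (MEM): stall WR_PORT — free A0,Mu0,Ld2,B1 rp1 wp0
slot 6 (MEM): stall RD_PORT — free A0,Mu0,Ld2,B1 rp1 wp0
slot 7 (MEM): stall WR_PORT — free A0,Mu0,Ld2,B1 rp1 wp0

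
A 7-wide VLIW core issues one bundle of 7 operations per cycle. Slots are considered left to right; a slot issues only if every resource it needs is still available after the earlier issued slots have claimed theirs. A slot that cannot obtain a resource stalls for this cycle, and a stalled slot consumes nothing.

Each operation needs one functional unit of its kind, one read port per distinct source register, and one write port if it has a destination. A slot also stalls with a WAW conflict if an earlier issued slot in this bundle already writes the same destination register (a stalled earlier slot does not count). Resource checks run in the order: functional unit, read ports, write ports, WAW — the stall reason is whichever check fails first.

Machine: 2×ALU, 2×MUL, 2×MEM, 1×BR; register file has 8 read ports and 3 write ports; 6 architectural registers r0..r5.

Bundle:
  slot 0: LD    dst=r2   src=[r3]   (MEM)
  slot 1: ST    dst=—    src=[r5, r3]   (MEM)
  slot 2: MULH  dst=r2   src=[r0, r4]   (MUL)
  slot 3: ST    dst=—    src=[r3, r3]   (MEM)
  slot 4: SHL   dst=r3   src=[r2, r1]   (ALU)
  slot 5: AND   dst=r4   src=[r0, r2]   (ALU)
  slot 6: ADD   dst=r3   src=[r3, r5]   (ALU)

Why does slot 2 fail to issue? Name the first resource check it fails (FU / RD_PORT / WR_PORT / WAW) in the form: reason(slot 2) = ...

reason(slot 2) = WAW

#0 MEM src=r3 dispatched  <A:2 Mu:2 Ld:1 B:1 rd:7 wr:2>
#1 MEM src=r5,r3 dispatched  <A:2 Mu:2 Ld:0 B:1 rd:5 wr:2>
#2 MUL src=r0,r4 held:WAW  <A:2 Mu:2 Ld:0 B:1 rd:5 wr:2>
#3 MEM src=r3,r3 held:FU  <A:2 Mu:2 Ld:0 B:1 rd:5 wr:2>
#4 ALU src=r2,r1 dispatched  <A:1 Mu:2 Ld:0 B:1 rd:3 wr:1>
#5 ALU src=r0,r2 dispatched  <A:0 Mu:2 Ld:0 B:1 rd:1 wr:0>
#6 ALU src=r3,r5 held:FU  <A:0 Mu:2 Ld:0 B:1 rd:1 wr:0>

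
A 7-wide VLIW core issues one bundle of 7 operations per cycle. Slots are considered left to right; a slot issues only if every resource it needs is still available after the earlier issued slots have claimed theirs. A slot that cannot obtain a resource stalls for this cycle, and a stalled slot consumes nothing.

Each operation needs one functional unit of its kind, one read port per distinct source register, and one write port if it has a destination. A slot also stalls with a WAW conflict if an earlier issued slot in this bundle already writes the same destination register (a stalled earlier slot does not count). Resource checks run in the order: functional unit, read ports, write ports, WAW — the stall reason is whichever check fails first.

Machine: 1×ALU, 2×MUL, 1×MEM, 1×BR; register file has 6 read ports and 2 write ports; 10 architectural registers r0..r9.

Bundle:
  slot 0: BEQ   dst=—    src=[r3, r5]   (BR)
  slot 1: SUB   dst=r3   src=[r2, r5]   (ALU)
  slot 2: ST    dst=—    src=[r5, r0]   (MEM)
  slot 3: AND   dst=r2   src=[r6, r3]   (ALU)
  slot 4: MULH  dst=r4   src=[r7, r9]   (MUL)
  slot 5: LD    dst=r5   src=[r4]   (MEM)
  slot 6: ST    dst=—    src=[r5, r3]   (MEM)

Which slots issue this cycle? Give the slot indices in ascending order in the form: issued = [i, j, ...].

#0 BR src=r3,r5 dispatched  <A:1 Mu:2 Ld:1 B:0 rd:4 wr:2>
#1 ALU src=r2,r5 dispatched  <A:0 Mu:2 Ld:1 B:0 rd:2 wr:1>
#2 MEM src=r5,r0 dispatched  <A:0 Mu:2 Ld:0 B:0 rd:0 wr:1>
#3 ALU src=r6,r3 held:FU  <A:0 Mu:2 Ld:0 B:0 rd:0 wr:1>
#4 MUL src=r7,r9 held:RD_PORT  <A:0 Mu:2 Ld:0 B:0 rd:0 wr:1>
#5 MEM src=r4 held:FU  <A:0 Mu:2 Ld:0 B:0 rd:0 wr:1>
#6 MEM src=r5,r3 held:FU  <A:0 Mu:2 Ld:0 B:0 rd:0 wr:1>

issued = [0, 1, 2]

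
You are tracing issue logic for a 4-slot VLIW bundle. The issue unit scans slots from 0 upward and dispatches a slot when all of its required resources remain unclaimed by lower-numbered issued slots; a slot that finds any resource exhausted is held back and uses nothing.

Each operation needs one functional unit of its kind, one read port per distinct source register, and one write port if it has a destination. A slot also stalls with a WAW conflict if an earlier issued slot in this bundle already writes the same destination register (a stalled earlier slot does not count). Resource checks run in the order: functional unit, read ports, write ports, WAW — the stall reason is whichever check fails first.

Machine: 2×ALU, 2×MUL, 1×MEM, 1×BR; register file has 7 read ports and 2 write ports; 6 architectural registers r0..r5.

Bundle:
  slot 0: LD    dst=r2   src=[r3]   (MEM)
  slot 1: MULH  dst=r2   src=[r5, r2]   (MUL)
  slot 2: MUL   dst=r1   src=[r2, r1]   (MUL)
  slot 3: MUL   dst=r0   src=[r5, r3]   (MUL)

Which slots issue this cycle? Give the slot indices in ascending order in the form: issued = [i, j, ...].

#0 MEM src=r3 dispatched  <A:2 Mu:2 Ld:0 B:1 rd:6 wr:1>
#1 MUL src=r5,r2 held:WAW  <A:2 Mu:2 Ld:0 B:1 rd:6 wr:1>
#2 MUL src=r2,r1 dispatched  <A:2 Mu:1 Ld:0 B:1 rd:4 wr:0>
#3 MUL src=r5,r3 held:WR_PORT  <A:2 Mu:1 Ld:0 B:1 rd:4 wr:0>

issued = [0, 2]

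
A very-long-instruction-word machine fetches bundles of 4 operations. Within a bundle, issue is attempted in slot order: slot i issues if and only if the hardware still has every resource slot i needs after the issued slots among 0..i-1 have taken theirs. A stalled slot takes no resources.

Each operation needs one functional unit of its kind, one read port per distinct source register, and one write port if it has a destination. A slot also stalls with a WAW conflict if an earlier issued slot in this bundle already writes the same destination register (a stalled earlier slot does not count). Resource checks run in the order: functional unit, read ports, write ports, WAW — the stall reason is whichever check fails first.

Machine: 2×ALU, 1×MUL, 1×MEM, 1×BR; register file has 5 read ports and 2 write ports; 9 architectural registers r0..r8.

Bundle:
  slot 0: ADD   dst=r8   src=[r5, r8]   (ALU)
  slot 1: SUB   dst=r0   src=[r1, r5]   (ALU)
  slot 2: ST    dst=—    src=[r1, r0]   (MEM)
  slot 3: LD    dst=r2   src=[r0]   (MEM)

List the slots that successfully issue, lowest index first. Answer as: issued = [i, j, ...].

#0 ALU src=r5,r8 dispatched  <A:1 Mu:1 Ld:1 B:1 rd:3 wr:1>
#1 ALU src=r1,r5 dispatched  <A:0 Mu:1 Ld:1 B:1 rd:1 wr:0>
#2 MEM src=r1,r0 held:RD_PORT  <A:0 Mu:1 Ld:1 B:1 rd:1 wr:0>
#3 MEM src=r0 held:WR_PORT  <A:0 Mu:1 Ld:1 B:1 rd:1 wr:0>

issued = [0, 1]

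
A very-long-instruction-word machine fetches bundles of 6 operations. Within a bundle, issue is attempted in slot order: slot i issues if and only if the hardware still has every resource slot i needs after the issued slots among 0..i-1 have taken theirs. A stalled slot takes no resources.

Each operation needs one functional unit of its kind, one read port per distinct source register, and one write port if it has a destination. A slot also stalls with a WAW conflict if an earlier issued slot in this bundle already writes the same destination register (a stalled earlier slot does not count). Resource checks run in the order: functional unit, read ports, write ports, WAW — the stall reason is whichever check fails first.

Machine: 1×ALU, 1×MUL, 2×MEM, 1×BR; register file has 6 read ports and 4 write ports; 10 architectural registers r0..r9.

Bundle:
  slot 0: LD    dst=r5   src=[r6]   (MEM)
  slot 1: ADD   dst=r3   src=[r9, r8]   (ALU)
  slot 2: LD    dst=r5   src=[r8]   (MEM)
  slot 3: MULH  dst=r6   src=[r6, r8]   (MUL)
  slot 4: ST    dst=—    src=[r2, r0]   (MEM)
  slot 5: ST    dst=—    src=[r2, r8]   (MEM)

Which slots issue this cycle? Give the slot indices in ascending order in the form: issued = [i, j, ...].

(0) want 1×MEM +1rd +1wr — yes → AL1|MU1|ME1|BR1|rd5|wr3
(1) want 1×ALU +2rd +1wr — yes → AL0|MU1|ME1|BR1|rd3|wr2
(2) want 1×MEM +1rd +1wr — WAW → AL0|MU1|ME1|BR1|rd3|wr2
(3) want 1×MUL +2rd +1wr — yes → AL0|MU0|ME1|BR1|rd1|wr1
(4) want 1×MEM +2rd +0wr — RD_PORT → AL0|MU0|ME1|BR1|rd1|wr1
(5) want 1×MEM +2rd +0wr — RD_PORT → AL0|MU0|ME1|BR1|rd1|wr1

issued = [0, 1, 3]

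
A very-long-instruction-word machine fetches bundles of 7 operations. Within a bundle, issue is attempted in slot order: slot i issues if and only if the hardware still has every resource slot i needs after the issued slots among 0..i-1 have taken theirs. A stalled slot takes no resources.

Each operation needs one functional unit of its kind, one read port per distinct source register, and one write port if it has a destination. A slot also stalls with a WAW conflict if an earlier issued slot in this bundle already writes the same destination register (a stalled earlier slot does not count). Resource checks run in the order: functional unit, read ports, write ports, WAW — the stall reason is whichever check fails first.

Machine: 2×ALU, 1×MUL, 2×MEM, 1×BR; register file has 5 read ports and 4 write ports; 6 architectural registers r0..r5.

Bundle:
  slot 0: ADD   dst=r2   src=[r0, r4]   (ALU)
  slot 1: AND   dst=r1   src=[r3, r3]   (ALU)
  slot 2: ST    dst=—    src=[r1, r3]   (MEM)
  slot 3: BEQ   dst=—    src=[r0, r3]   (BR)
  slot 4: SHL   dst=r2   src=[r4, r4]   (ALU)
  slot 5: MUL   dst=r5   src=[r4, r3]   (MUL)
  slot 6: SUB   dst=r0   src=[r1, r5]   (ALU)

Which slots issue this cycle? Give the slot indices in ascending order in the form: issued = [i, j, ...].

issued = [0, 1, 2]

(0) want 1×ALU +2rd +1wr — yes → AL1|MU1|ME2|BR1|rd3|wr3
(1) want 1×ALU +1rd +1wr — yes → AL0|MU1|ME2|BR1|rd2|wr2
(2) want 1×MEM +2rd +0wr — yes → AL0|MU1|ME1|BR1|rd0|wr2
(3) want 1×BR +2rd +0wr — RD_PORT → AL0|MU1|ME1|BR1|rd0|wr2
(4) want 1×ALU +1rd +1wr — FU → AL0|MU1|ME1|BR1|rd0|wr2
(5) want 1×MUL +2rd +1wr — RD_PORT → AL0|MU1|ME1|BR1|rd0|wr2
(6) want 1×ALU +2rd +1wr — FU → AL0|MU1|ME1|BR1|rd0|wr2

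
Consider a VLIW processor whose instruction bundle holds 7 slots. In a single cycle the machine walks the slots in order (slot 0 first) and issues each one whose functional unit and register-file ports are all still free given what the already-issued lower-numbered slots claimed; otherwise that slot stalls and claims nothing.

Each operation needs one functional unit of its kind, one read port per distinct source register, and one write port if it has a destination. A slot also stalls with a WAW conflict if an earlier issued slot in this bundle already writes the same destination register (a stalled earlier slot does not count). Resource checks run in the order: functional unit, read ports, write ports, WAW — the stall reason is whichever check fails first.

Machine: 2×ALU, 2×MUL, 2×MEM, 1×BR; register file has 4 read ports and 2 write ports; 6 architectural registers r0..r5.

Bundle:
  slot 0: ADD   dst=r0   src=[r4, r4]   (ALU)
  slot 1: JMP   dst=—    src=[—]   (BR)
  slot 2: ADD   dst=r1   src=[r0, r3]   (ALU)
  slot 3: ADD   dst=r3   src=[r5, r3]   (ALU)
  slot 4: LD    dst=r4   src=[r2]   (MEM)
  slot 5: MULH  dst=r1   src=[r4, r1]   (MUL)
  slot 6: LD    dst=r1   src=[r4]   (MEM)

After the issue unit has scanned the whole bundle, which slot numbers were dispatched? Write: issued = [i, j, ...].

(0) want 1×ALU +1rd +1wr — yes → AL1|MU2|ME2|BR1|rd3|wr1
(1) want 1×BR +0rd +0wr — yes → AL1|MU2|ME2|BR0|rd3|wr1
(2) want 1×ALU +2rd +1wr — yes → AL0|MU2|ME2|BR0|rd1|wr0
(3) want 1×ALU +2rd +1wr — FU → AL0|MU2|ME2|BR0|rd1|wr0
(4) want 1×MEM +1rd +1wr — WR_PORT → AL0|MU2|ME2|BR0|rd1|wr0
(5) want 1×MUL +2rd +1wr — RD_PORT → AL0|MU2|ME2|BR0|rd1|wr0
(6) want 1×MEM +1rd +1wr — WR_PORT → AL0|MU2|ME2|BR0|rd1|wr0

issued = [0, 1, 2]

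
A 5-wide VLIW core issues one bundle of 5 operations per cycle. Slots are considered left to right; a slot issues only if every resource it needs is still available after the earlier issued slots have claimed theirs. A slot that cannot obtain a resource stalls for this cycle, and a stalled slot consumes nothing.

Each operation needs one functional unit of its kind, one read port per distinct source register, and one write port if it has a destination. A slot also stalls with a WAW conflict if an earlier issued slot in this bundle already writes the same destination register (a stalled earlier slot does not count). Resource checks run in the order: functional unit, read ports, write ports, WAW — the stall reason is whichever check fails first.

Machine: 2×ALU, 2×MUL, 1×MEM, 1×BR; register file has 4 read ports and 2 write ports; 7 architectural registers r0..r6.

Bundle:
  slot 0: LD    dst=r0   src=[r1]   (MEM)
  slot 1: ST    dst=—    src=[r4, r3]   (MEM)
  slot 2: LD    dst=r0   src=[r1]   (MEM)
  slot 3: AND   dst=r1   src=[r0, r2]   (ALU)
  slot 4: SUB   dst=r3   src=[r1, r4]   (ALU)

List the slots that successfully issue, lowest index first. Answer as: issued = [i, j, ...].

#0 MEM src=r1 dispatched  <A:2 Mu:2 Ld:0 B:1 rd:3 wr:1>
#1 MEM src=r4,r3 held:FU  <A:2 Mu:2 Ld:0 B:1 rd:3 wr:1>
#2 MEM src=r1 held:FU  <A:2 Mu:2 Ld:0 B:1 rd:3 wr:1>
#3 ALU src=r0,r2 dispatched  <A:1 Mu:2 Ld:0 B:1 rd:1 wr:0>
#4 ALU src=r1,r4 held:RD_PORT  <A:1 Mu:2 Ld:0 B:1 rd:1 wr:0>

issued = [0, 3]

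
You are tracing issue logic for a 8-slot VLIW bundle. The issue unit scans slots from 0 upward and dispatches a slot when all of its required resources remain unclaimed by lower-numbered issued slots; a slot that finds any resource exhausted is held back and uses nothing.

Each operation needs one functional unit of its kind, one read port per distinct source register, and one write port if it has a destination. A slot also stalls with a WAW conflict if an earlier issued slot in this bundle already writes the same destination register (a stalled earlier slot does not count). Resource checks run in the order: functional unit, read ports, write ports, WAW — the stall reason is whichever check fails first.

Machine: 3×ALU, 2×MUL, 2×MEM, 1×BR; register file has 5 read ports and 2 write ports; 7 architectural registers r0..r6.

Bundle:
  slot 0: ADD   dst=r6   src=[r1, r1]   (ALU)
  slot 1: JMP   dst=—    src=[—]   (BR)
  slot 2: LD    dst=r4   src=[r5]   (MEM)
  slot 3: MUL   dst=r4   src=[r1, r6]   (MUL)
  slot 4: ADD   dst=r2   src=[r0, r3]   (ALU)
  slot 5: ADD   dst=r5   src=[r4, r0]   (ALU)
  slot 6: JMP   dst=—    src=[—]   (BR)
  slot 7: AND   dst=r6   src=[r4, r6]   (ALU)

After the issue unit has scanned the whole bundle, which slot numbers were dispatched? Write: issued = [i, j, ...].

issued = [0, 1, 2]

  0. ALU→r6 ⇒ go  {2A/2Mu/2Ld/1B | 4r 1w}
  1. BR ⇒ go  {2A/2Mu/2Ld/0B | 4r 1w}
  2. MEM→r4 ⇒ go  {2A/2Mu/1Ld/0B | 3r 0w}
  3. MUL→r4 ⇒ no(WR_PORT)  {2A/2Mu/1Ld/0B | 3r 0w}
  4. ALU→r2 ⇒ no(WR_PORT)  {2A/2Mu/1Ld/0B | 3r 0w}
  5. ALU→r5 ⇒ no(WR_PORT)  {2A/2Mu/1Ld/0B | 3r 0w}
  6. BR ⇒ no(FU)  {2A/2Mu/1Ld/0B | 3r 0w}
  7. ALU→r6 ⇒ no(WR_PORT)  {2A/2Mu/1Ld/0B | 3r 0w}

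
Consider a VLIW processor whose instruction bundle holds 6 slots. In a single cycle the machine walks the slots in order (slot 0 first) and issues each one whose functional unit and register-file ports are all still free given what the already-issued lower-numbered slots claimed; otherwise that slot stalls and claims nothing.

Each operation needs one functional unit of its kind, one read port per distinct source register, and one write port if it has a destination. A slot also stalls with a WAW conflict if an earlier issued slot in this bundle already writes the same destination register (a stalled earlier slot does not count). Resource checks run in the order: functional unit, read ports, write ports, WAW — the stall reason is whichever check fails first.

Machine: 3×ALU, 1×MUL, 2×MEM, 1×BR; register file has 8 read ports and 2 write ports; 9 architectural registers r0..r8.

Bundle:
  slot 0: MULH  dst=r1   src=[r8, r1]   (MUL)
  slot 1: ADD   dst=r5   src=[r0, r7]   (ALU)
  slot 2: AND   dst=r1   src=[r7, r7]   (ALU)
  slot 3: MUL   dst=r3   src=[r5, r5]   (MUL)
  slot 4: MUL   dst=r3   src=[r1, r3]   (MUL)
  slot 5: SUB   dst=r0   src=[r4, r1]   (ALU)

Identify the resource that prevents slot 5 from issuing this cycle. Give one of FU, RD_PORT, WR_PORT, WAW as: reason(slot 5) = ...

  0. MUL→r1 ⇒ go  {3A/0Mu/2Ld/1B | 6r 1w}
  1. ALU→r5 ⇒ go  {2A/0Mu/2Ld/1B | 4r 0w}
  2. ALU→r1 ⇒ no(WR_PORT)  {2A/0Mu/2Ld/1B | 4r 0w}
  3. MUL→r3 ⇒ no(FU)  {2A/0Mu/2Ld/1B | 4r 0w}
  4. MUL→r3 ⇒ no(FU)  {2A/0Mu/2Ld/1B | 4r 0w}
  5. ALU→r0 ⇒ no(WR_PORT)  {2A/0Mu/2Ld/1B | 4r 0w}

reason(slot 5) = WR_PORT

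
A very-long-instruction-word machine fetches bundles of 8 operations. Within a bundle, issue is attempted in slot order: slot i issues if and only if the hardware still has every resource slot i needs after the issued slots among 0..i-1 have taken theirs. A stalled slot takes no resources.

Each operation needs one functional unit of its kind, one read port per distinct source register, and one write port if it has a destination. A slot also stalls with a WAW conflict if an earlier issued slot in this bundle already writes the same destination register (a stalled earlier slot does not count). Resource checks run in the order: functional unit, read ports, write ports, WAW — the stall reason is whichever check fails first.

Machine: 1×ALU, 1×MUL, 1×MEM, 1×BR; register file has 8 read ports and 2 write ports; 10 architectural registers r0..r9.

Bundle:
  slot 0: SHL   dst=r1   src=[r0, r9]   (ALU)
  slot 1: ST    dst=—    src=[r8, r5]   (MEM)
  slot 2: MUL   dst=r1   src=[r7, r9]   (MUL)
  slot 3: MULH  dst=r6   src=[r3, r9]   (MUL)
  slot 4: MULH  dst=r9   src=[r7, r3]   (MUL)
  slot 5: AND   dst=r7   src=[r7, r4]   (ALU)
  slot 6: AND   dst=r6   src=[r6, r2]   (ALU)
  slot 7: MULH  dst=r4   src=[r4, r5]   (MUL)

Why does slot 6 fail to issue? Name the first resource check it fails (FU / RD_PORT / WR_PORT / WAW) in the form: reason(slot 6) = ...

reason(slot 6) = FU

(0) want 1×ALU +2rd +1wr — yes → AL0|MU1|ME1|BR1|rd6|wr1
(1) want 1×MEM +2rd +0wr — yes → AL0|MU1|ME0|BR1|rd4|wr1
(2) want 1×MUL +2rd +1wr — WAW → AL0|MU1|ME0|BR1|rd4|wr1
(3) want 1×MUL +2rd +1wr — yes → AL0|MU0|ME0|BR1|rd2|wr0
(4) want 1×MUL +2rd +1wr — FU → AL0|MU0|ME0|BR1|rd2|wr0
(5) want 1×ALU +2rd +1wr — FU → AL0|MU0|ME0|BR1|rd2|wr0
(6) want 1×ALU +2rd +1wr — FU → AL0|MU0|ME0|BR1|rd2|wr0
(7) want 1×MUL +2rd +1wr — FU → AL0|MU0|ME0|BR1|rd2|wr0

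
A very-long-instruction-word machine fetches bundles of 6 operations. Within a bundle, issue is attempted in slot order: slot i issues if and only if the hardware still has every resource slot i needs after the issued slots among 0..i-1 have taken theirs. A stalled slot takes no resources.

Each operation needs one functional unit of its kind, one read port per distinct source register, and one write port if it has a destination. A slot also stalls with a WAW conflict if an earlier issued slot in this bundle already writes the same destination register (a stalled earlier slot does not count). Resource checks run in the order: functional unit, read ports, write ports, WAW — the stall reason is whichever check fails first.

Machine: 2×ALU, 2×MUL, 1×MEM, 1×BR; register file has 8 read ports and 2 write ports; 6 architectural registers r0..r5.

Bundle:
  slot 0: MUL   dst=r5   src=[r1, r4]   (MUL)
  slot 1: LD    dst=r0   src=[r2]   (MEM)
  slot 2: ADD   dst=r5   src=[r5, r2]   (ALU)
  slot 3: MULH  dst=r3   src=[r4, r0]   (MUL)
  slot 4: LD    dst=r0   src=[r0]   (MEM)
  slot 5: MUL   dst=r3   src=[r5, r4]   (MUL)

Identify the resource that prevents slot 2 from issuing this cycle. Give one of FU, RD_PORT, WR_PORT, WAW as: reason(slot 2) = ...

slot 0 (MUL): ISSUE — free A2,Mu1,Ld1,B1 rp6 wp1
slot 1 (MEM): ISSUE — free A2,Mu1,Ld0,B1 rp5 wp0
slot 2 (ALU): stall WR_PORT — free A2,Mu1,Ld0,B1 rp5 wp0
slot 3 (MUL): stall WR_PORT — free A2,Mu1,Ld0,B1 rp5 wp0
slot 4 (MEM): stall FU — free A2,Mu1,Ld0,B1 rp5 wp0
slot 5 (MUL): stall WR_PORT — free A2,Mu1,Ld0,B1 rp5 wp0

reason(slot 2) = WR_PORT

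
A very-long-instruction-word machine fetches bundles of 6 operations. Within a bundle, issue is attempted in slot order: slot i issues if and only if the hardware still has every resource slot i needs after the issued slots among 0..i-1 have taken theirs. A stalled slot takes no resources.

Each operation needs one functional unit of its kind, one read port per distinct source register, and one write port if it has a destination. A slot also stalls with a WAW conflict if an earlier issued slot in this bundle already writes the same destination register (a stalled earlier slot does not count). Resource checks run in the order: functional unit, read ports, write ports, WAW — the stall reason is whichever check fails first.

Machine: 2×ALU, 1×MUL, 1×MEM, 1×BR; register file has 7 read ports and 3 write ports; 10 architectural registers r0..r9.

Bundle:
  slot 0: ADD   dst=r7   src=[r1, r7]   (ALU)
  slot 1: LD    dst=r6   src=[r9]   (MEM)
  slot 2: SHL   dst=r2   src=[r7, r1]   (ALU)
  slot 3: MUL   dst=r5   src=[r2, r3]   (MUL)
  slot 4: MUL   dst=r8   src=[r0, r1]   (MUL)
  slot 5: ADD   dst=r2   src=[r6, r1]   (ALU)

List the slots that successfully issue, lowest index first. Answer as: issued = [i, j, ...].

#0 ALU src=r1,r7 dispatched  <A:1 Mu:1 Ld:1 B:1 rd:5 wr:2>
#1 MEM src=r9 dispatched  <A:1 Mu:1 Ld:0 B:1 rd:4 wr:1>
#2 ALU src=r7,r1 dispatched  <A:0 Mu:1 Ld:0 B:1 rd:2 wr:0>
#3 MUL src=r2,r3 held:WR_PORT  <A:0 Mu:1 Ld:0 B:1 rd:2 wr:0>
#4 MUL src=r0,r1 held:WR_PORT  <A:0 Mu:1 Ld:0 B:1 rd:2 wr:0>
#5 ALU src=r6,r1 held:FU  <A:0 Mu:1 Ld:0 B:1 rd:2 wr:0>

issued = [0, 1, 2]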